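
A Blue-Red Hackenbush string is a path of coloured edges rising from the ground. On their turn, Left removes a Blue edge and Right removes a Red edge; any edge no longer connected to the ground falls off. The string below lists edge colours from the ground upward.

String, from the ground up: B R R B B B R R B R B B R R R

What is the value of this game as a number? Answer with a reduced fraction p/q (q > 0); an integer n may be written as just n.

7345/16384

1 of 15 · B · max L 0 · min R +∞ — 1
2 of 15 · BR · max L 0 · min R 1 — 1/2
3 of 15 · BRR · max L 0 · min R 1/2 — 1/4
4 of 15 · BRRB · max L 1/4 · min R 1/2 — 3/8
5 of 15 · BRRBB · max L 3/8 · min R 1/2 — 7/16
6 of 15 · BRRBBB · max L 7/16 · min R 1/2 — 15/32
7 of 15 · BRRBBBR · max L 7/16 · min R 15/32 — 29/64
8 of 15 · BRRBBBRR · max L 7/16 · min R 29/64 — 57/128
9 of 15 · BRRBBBRRB · max L 57/128 · min R 29/64 — 115/256
10 of 15 · BRRBBBRRBR · max L 57/128 · min R 115/256 — 229/512
11 of 15 · BRRBBBRRBRB · max L 229/512 · min R 115/256 — 459/1024
12 of 15 · BRRBBBRRBRBB · max L 459/1024 · min R 115/256 — 919/2048
13 of 15 · BRRBBBRRBRBBR · max L 459/1024 · min R 919/2048 — 1837/4096
14 of 15 · BRRBBBRRBRBBRR · max L 459/1024 · min R 1837/4096 — 3673/8192
15 of 15 · BRRBBBRRBRBBRRR · max L 459/1024 · min R 3673/8192 — 7345/16384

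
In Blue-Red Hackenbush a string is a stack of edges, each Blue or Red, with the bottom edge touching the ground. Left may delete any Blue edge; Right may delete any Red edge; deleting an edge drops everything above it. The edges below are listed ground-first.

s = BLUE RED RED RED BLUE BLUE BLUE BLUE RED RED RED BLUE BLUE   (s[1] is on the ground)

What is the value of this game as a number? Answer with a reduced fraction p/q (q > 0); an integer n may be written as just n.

967/4096

Recurse on prefixes of the 13-edge string BLUE RED RED RED BLUE BLUE BLUE BLUE RED RED RED BLUE BLUE:
G_1 [B]  L=[0]  R=[—]  gives 1
G_2 [BR]  L=[0]  R=[1]  gives 1/2
G_3 [BRR]  L=[0]  R=[1/2, 1]  gives 1/4
G_4 [BRRR]  L=[0]  R=[1/4, 1/2, 1]  gives 1/8
G_5 [BRRRB]  L=[0, 1/8]  R=[1/4, 1/2, 1]  gives 3/16
G_6 [BRRRBB]  L=[0, 1/8, 3/16]  R=[1/4, 1/2, 1]  gives 7/32
G_7 [BRRRBBB]  L=[0, 1/8, 3/16, 7/32]  R=[1/4, 1/2, 1]  gives 15/64
G_8 [BRRRBBBB]  L=[0, 1/8, 3/16, 7/32, 15/64]  R=[1/4, 1/2, 1]  gives 31/128
G_9 [BRRRBBBBR]  L=[0, 1/8, 3/16, 7/32, 15/64]  R=[31/128, 1/4, 1/2, 1]  gives 61/256
G_10 [BRRRBBBBRR]  L=[0, 1/8, 3/16, 7/32, 15/64]  R=[61/256, 31/128, 1/4, 1/2, 1]  gives 121/512
G_11 [BRRRBBBBRRR]  L=[0, 1/8, 3/16, 7/32, 15/64]  R=[121/512, 61/256, 31/128, 1/4, 1/2, 1]  gives 241/1024
G_12 [BRRRBBBBRRRB]  L=[0, 1/8, 3/16, 7/32, 15/64, 241/1024]  R=[121/512, 61/256, 31/128, 1/4, 1/2, 1]  gives 483/2048
G_13 [BRRRBBBBRRRBB]  L=[0, 1/8, 3/16, 7/32, 15/64, 241/1024, 483/2048]  R=[121/512, 61/256, 31/128, 1/4, 1/2, 1]  gives 967/4096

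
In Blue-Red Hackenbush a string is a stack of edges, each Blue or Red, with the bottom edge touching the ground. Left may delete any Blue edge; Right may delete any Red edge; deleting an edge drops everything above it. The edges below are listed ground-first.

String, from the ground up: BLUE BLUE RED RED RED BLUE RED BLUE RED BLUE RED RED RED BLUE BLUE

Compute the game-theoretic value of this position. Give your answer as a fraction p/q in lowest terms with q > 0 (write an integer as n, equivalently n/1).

9543/8192

step 1: add BLUE to get B; options L={ 0 } R={ none } → 1
step 2: add BLUE to get BB; options L={ 0,1 } R={ none } → 2
step 3: add RED to get BBR; options L={ 0,1 } R={ 2 } → 3/2
step 4: add RED to get BBRR; options L={ 0,1 } R={ 3/2,2 } → 5/4
step 5: add RED to get BBRRR; options L={ 0,1 } R={ 5/4,3/2,2 } → 9/8
step 6: add BLUE to get BBRRRB; options L={ 0,1,9/8 } R={ 5/4,3/2,2 } → 19/16
step 7: add RED to get BBRRRBR; options L={ 0,1,9/8 } R={ 19/16,5/4,3/2,2 } → 37/32
step 8: add BLUE to get BBRRRBRB; options L={ 0,1,9/8,37/32 } R={ 19/16,5/4,3/2,2 } → 75/64
step 9: add RED to get BBRRRBRBR; options L={ 0,1,9/8,37/32 } R={ 75/64,19/16,5/4,3/2,2 } → 149/128
step 10: add BLUE to get BBRRRBRBRB; options L={ 0,1,9/8,37/32,149/128 } R={ 75/64,19/16,5/4,3/2,2 } → 299/256
step 11: add RED to get BBRRRBRBRBR; options L={ 0,1,9/8,37/32,149/128 } R={ 299/256,75/64,19/16,5/4,3/2,2 } → 597/512
step 12: add RED to get BBRRRBRBRBRR; options L={ 0,1,9/8,37/32,149/128 } R={ 597/512,299/256,75/64,19/16,5/4,3/2,2 } → 1193/1024
step 13: add RED to get BBRRRBRBRBRRR; options L={ 0,1,9/8,37/32,149/128 } R={ 1193/1024,597/512,299/256,75/64,19/16,5/4,3/2,2 } → 2385/2048
step 14: add BLUE to get BBRRRBRBRBRRRB; options L={ 0,1,9/8,37/32,149/128,2385/2048 } R={ 1193/1024,597/512,299/256,75/64,19/16,5/4,3/2,2 } → 4771/4096
step 15: add BLUE to get BBRRRBRBRBRRRBB; options L={ 0,1,9/8,37/32,149/128,2385/2048,4771/4096 } R={ 1193/1024,597/512,299/256,75/64,19/16,5/4,3/2,2 } → 9543/8192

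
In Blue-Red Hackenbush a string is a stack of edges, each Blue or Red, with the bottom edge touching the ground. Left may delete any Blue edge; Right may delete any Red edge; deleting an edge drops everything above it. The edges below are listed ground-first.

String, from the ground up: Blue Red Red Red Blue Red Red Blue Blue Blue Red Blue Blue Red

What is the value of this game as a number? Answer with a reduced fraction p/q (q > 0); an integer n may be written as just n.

Prefix values for Blue Red Red Red Blue Red Red Blue Blue Blue Red Blue Blue Red via {L|R} + simplicity:
v(B) = { 0 | · } gives 1
v(BR) = { 0 | 1 } gives 1/2
v(BRR) = { 0 | 1/2, 1 } gives 1/4
v(BRRR) = { 0 | 1/4, 1/2, 1 } gives 1/8
v(BRRRB) = { 0, 1/8 | 1/4, 1/2, 1 } gives 3/16
v(BRRRBR) = { 0, 1/8 | 3/16, 1/4, 1/2, 1 } gives 5/32
v(BRRRBRR) = { 0, 1/8 | 5/32, 3/16, 1/4, 1/2, 1 } gives 9/64
v(BRRRBRRB) = { 0, 1/8, 9/64 | 5/32, 3/16, 1/4, 1/2, 1 } gives 19/128
v(BRRRBRRBB) = { 0, 1/8, 9/64, 19/128 | 5/32, 3/16, 1/4, 1/2, 1 } gives 39/256
v(BRRRBRRBBB) = { 0, 1/8, 9/64, 19/128, 39/256 | 5/32, 3/16, 1/4, 1/2, 1 } gives 79/512
v(BRRRBRRBBBR) = { 0, 1/8, 9/64, 19/128, 39/256 | 79/512, 5/32, 3/16, 1/4, 1/2, 1 } gives 157/1024
v(BRRRBRRBBBRB) = { 0, 1/8, 9/64, 19/128, 39/256, 157/1024 | 79/512, 5/32, 3/16, 1/4, 1/2, 1 } gives 315/2048
v(BRRRBRRBBBRBB) = { 0, 1/8, 9/64, 19/128, 39/256, 157/1024, 315/2048 | 79/512, 5/32, 3/16, 1/4, 1/2, 1 } gives 631/4096
v(BRRRBRRBBBRBBR) = { 0, 1/8, 9/64, 19/128, 39/256, 157/1024, 315/2048 | 631/4096, 79/512, 5/32, 3/16, 1/4, 1/2, 1 } gives 1261/8192

1261/8192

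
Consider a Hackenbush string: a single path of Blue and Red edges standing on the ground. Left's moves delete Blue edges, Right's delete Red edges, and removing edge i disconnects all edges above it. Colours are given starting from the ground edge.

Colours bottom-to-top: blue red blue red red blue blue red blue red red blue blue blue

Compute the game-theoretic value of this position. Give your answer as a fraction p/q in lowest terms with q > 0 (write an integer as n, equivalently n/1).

Recurse on prefixes of the 14-edge string blue red blue red red blue blue red blue red red blue blue blue:
step 1: add blue to get b; options L={ 0 } R={ · } — 1
step 2: add red to get br; options L={ 0 } R={ 1 } — 1/2
step 3: add blue to get brb; options L={ 0, 1/2 } R={ 1 } — 3/4
step 4: add red to get brbr; options L={ 0, 1/2 } R={ 3/4, 1 } — 5/8
step 5: add red to get brbrr; options L={ 0, 1/2 } R={ 5/8, 3/4, 1 } — 9/16
step 6: add blue to get brbrrb; options L={ 0, 1/2, 9/16 } R={ 5/8, 3/4, 1 } — 19/32
step 7: add blue to get brbrrbb; options L={ 0, 1/2, 9/16, 19/32 } R={ 5/8, 3/4, 1 } — 39/64
step 8: add red to get brbrrbbr; options L={ 0, 1/2, 9/16, 19/32 } R={ 39/64, 5/8, 3/4, 1 } — 77/128
step 9: add blue to get brbrrbbrb; options L={ 0, 1/2, 9/16, 19/32, 77/128 } R={ 39/64, 5/8, 3/4, 1 } — 155/256
step 10: add red to get brbrrbbrbr; options L={ 0, 1/2, 9/16, 19/32, 77/128 } R={ 155/256, 39/64, 5/8, 3/4, 1 } — 309/512
step 11: add red to get brbrrbbrbrr; options L={ 0, 1/2, 9/16, 19/32, 77/128 } R={ 309/512, 155/256, 39/64, 5/8, 3/4, 1 } — 617/1024
step 12: add blue to get brbrrbbrbrrb; options L={ 0, 1/2, 9/16, 19/32, 77/128, 617/1024 } R={ 309/512, 155/256, 39/64, 5/8, 3/4, 1 } — 1235/2048
step 13: add blue to get brbrrbbrbrrbb; options L={ 0, 1/2, 9/16, 19/32, 77/128, 617/1024, 1235/2048 } R={ 309/512, 155/256, 39/64, 5/8, 3/4, 1 } — 2471/4096
step 14: add blue to get brbrrbbrbrrbbb; options L={ 0, 1/2, 9/16, 19/32, 77/128, 617/1024, 1235/2048, 2471/4096 } R={ 309/512, 155/256, 39/64, 5/8, 3/4, 1 } — 4943/8192

4943/8192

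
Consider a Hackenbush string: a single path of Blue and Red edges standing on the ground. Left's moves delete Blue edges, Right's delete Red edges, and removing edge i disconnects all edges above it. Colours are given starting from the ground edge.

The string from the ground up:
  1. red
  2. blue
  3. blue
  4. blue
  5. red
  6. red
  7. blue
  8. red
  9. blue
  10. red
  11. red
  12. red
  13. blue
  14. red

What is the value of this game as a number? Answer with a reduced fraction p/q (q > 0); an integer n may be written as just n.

edge 1 of 14 (red): {  | 0 } → -1
edge 2 of 14 (blue): { -1 | 0 } → -1/2
edge 3 of 14 (blue): { -1,-1/2 | 0 } → -1/4
edge 4 of 14 (blue): { -1,-1/2,-1/4 | 0 } → -1/8
edge 5 of 14 (red): { -1,-1/2,-1/4 | -1/8,0 } → -3/16
edge 6 of 14 (red): { -1,-1/2,-1/4 | -3/16,-1/8,0 } → -7/32
edge 7 of 14 (blue): { -1,-1/2,-1/4,-7/32 | -3/16,-1/8,0 } → -13/64
edge 8 of 14 (red): { -1,-1/2,-1/4,-7/32 | -13/64,-3/16,-1/8,0 } → -27/128
edge 9 of 14 (blue): { -1,-1/2,-1/4,-7/32,-27/128 | -13/64,-3/16,-1/8,0 } → -53/256
edge 10 of 14 (red): { -1,-1/2,-1/4,-7/32,-27/128 | -53/256,-13/64,-3/16,-1/8,0 } → -107/512
edge 11 of 14 (red): { -1,-1/2,-1/4,-7/32,-27/128 | -107/512,-53/256,-13/64,-3/16,-1/8,0 } → -215/1024
edge 12 of 14 (red): { -1,-1/2,-1/4,-7/32,-27/128 | -215/1024,-107/512,-53/256,-13/64,-3/16,-1/8,0 } → -431/2048
edge 13 of 14 (blue): { -1,-1/2,-1/4,-7/32,-27/128,-431/2048 | -215/1024,-107/512,-53/256,-13/64,-3/16,-1/8,0 } → -861/4096
edge 14 of 14 (red): { -1,-1/2,-1/4,-7/32,-27/128,-431/2048 | -861/4096,-215/1024,-107/512,-53/256,-13/64,-3/16,-1/8,0 } → -1723/8192

-1723/8192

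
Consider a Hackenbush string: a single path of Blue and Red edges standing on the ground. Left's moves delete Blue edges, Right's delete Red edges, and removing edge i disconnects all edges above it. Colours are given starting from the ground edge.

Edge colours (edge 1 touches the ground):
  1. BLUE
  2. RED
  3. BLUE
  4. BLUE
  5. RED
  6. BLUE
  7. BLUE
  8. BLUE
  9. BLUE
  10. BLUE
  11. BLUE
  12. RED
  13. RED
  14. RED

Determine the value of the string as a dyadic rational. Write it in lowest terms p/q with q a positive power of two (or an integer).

Prefix values for BLUE RED BLUE BLUE RED BLUE BLUE BLUE BLUE BLUE BLUE RED RED RED via {L|R} + simplicity:
B: Left { 0 }, Right {  } ⇒ simplest 1
BR: Left { 0 }, Right { 1 } ⇒ simplest 1/2
BRB: Left { 0, 1/2 }, Right { 1 } ⇒ simplest 3/4
BRBB: Left { 0, 1/2, 3/4 }, Right { 1 } ⇒ simplest 7/8
BRBBR: Left { 0, 1/2, 3/4 }, Right { 7/8, 1 } ⇒ simplest 13/16
BRBBRB: Left { 0, 1/2, 3/4, 13/16 }, Right { 7/8, 1 } ⇒ simplest 27/32
BRBBRBB: Left { 0, 1/2, 3/4, 13/16, 27/32 }, Right { 7/8, 1 } ⇒ simplest 55/64
BRBBRBBB: Left { 0, 1/2, 3/4, 13/16, 27/32, 55/64 }, Right { 7/8, 1 } ⇒ simplest 111/128
BRBBRBBBB: Left { 0, 1/2, 3/4, 13/16, 27/32, 55/64, 111/128 }, Right { 7/8, 1 } ⇒ simplest 223/256
BRBBRBBBBB: Left { 0, 1/2, 3/4, 13/16, 27/32, 55/64, 111/128, 223/256 }, Right { 7/8, 1 } ⇒ simplest 447/512
BRBBRBBBBBB: Left { 0, 1/2, 3/4, 13/16, 27/32, 55/64, 111/128, 223/256, 447/512 }, Right { 7/8, 1 } ⇒ simplest 895/1024
BRBBRBBBBBBR: Left { 0, 1/2, 3/4, 13/16, 27/32, 55/64, 111/128, 223/256, 447/512 }, Right { 895/1024, 7/8, 1 } ⇒ simplest 1789/2048
BRBBRBBBBBBRR: Left { 0, 1/2, 3/4, 13/16, 27/32, 55/64, 111/128, 223/256, 447/512 }, Right { 1789/2048, 895/1024, 7/8, 1 } ⇒ simplest 3577/4096
BRBBRBBBBBBRRR: Left { 0, 1/2, 3/4, 13/16, 27/32, 55/64, 111/128, 223/256, 447/512 }, Right { 3577/4096, 1789/2048, 895/1024, 7/8, 1 } ⇒ simplest 7153/8192

7153/8192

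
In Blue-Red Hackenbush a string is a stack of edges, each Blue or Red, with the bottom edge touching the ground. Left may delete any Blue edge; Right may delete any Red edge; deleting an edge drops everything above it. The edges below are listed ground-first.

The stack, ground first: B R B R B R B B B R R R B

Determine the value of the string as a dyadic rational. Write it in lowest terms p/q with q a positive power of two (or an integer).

Recurse on prefixes of the 13-edge string B R B R B R B B B R R R B:
1 of 13 · B · max L 0 · min R +∞ — 1
2 of 13 · BR · max L 0 · min R 1 — 1/2
3 of 13 · BRB · max L 1/2 · min R 1 — 3/4
4 of 13 · BRBR · max L 1/2 · min R 3/4 — 5/8
5 of 13 · BRBRB · max L 5/8 · min R 3/4 — 11/16
6 of 13 · BRBRBR · max L 5/8 · min R 11/16 — 21/32
7 of 13 · BRBRBRB · max L 21/32 · min R 11/16 — 43/64
8 of 13 · BRBRBRBB · max L 43/64 · min R 11/16 — 87/128
9 of 13 · BRBRBRBBB · max L 87/128 · min R 11/16 — 175/256
10 of 13 · BRBRBRBBBR · max L 87/128 · min R 175/256 — 349/512
11 of 13 · BRBRBRBBBRR · max L 87/128 · min R 349/512 — 697/1024
12 of 13 · BRBRBRBBBRRR · max L 87/128 · min R 697/1024 — 1393/2048
13 of 13 · BRBRBRBBBRRRB · max L 1393/2048 · min R 697/1024 — 2787/4096

2787/4096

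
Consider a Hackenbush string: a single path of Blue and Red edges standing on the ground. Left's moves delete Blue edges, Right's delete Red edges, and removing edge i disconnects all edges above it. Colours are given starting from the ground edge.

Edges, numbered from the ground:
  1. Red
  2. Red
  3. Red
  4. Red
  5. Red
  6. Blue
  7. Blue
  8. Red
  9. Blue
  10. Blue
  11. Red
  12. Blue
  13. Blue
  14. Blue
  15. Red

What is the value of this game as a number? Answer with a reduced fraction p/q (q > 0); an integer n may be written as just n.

v_1 [R]  L=[]  R=[0]  → -1
v_2 [RR]  L=[]  R=[-1; 0]  → -2
v_3 [RRR]  L=[]  R=[-2; -1; 0]  → -3
v_4 [RRRR]  L=[]  R=[-3; -2; -1; 0]  → -4
v_5 [RRRRR]  L=[]  R=[-4; -3; -2; -1; 0]  → -5
v_6 [RRRRRB]  L=[-5]  R=[-4; -3; -2; -1; 0]  → -9/2
v_7 [RRRRRBB]  L=[-5; -9/2]  R=[-4; -3; -2; -1; 0]  → -17/4
v_8 [RRRRRBBR]  L=[-5; -9/2]  R=[-17/4; -4; -3; -2; -1; 0]  → -35/8
v_9 [RRRRRBBRB]  L=[-5; -9/2; -35/8]  R=[-17/4; -4; -3; -2; -1; 0]  → -69/16
v_10 [RRRRRBBRBB]  L=[-5; -9/2; -35/8; -69/16]  R=[-17/4; -4; -3; -2; -1; 0]  → -137/32
v_11 [RRRRRBBRBBR]  L=[-5; -9/2; -35/8; -69/16]  R=[-137/32; -17/4; -4; -3; -2; -1; 0]  → -275/64
v_12 [RRRRRBBRBBRB]  L=[-5; -9/2; -35/8; -69/16; -275/64]  R=[-137/32; -17/4; -4; -3; -2; -1; 0]  → -549/128
v_13 [RRRRRBBRBBRBB]  L=[-5; -9/2; -35/8; -69/16; -275/64; -549/128]  R=[-137/32; -17/4; -4; -3; -2; -1; 0]  → -1097/256
v_14 [RRRRRBBRBBRBBB]  L=[-5; -9/2; -35/8; -69/16; -275/64; -549/128; -1097/256]  R=[-137/32; -17/4; -4; -3; -2; -1; 0]  → -2193/512
v_15 [RRRRRBBRBBRBBBR]  L=[-5; -9/2; -35/8; -69/16; -275/64; -549/128; -1097/256]  R=[-2193/512; -137/32; -17/4; -4; -3; -2; -1; 0]  → -4387/1024

-4387/1024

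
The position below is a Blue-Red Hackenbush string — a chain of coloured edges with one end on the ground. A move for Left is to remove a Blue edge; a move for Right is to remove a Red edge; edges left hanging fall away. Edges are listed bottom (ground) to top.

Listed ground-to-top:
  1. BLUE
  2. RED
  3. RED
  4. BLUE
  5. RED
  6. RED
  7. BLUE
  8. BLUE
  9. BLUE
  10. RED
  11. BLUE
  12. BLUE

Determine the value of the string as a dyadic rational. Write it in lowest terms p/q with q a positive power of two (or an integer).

Build v(s[:k]) for k = 1..12, string s = BLUE RED RED BLUE RED RED BLUE BLUE BLUE RED BLUE BLUE.
edge 1 of 12 (BLUE): { 0 |  } => 1
edge 2 of 12 (RED): { 0 | 1 } => 1/2
edge 3 of 12 (RED): { 0 | 1/2, 1 } => 1/4
edge 4 of 12 (BLUE): { 0, 1/4 | 1/2, 1 } => 3/8
edge 5 of 12 (RED): { 0, 1/4 | 3/8, 1/2, 1 } => 5/16
edge 6 of 12 (RED): { 0, 1/4 | 5/16, 3/8, 1/2, 1 } => 9/32
edge 7 of 12 (BLUE): { 0, 1/4, 9/32 | 5/16, 3/8, 1/2, 1 } => 19/64
edge 8 of 12 (BLUE): { 0, 1/4, 9/32, 19/64 | 5/16, 3/8, 1/2, 1 } => 39/128
edge 9 of 12 (BLUE): { 0, 1/4, 9/32, 19/64, 39/128 | 5/16, 3/8, 1/2, 1 } => 79/256
edge 10 of 12 (RED): { 0, 1/4, 9/32, 19/64, 39/128 | 79/256, 5/16, 3/8, 1/2, 1 } => 157/512
edge 11 of 12 (BLUE): { 0, 1/4, 9/32, 19/64, 39/128, 157/512 | 79/256, 5/16, 3/8, 1/2, 1 } => 315/1024
edge 12 of 12 (BLUE): { 0, 1/4, 9/32, 19/64, 39/128, 157/512, 315/1024 | 79/256, 5/16, 3/8, 1/2, 1 } => 631/2048

631/2048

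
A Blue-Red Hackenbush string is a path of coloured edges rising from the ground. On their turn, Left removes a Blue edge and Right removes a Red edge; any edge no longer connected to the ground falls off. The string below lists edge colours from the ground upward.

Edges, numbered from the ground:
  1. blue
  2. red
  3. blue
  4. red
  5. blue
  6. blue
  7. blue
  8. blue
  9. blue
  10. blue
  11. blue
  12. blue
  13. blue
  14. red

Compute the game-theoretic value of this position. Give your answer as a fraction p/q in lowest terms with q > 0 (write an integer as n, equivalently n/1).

Prefix values for blue red blue red blue blue blue blue blue blue blue blue blue red via {L|R} + simplicity:
1 of 14 · b · max L 0 · min R +∞ — 1
2 of 14 · br · max L 0 · min R 1 — 1/2
3 of 14 · brb · max L 1/2 · min R 1 — 3/4
4 of 14 · brbr · max L 1/2 · min R 3/4 — 5/8
5 of 14 · brbrb · max L 5/8 · min R 3/4 — 11/16
6 of 14 · brbrbb · max L 11/16 · min R 3/4 — 23/32
7 of 14 · brbrbbb · max L 23/32 · min R 3/4 — 47/64
8 of 14 · brbrbbbb · max L 47/64 · min R 3/4 — 95/128
9 of 14 · brbrbbbbb · max L 95/128 · min R 3/4 — 191/256
10 of 14 · brbrbbbbbb · max L 191/256 · min R 3/4 — 383/512
11 of 14 · brbrbbbbbbb · max L 383/512 · min R 3/4 — 767/1024
12 of 14 · brbrbbbbbbbb · max L 767/1024 · min R 3/4 — 1535/2048
13 of 14 · brbrbbbbbbbbb · max L 1535/2048 · min R 3/4 — 3071/4096
14 of 14 · brbrbbbbbbbbbr · max L 1535/2048 · min R 3071/4096 — 6141/8192

6141/8192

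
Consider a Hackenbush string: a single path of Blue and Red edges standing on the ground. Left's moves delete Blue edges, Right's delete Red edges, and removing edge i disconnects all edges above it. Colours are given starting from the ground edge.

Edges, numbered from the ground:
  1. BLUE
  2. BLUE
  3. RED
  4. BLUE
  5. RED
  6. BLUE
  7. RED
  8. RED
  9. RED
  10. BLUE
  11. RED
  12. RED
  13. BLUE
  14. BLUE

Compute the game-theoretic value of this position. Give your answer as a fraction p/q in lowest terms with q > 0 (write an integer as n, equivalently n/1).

step 1: add BLUE to get B; options L={ 0 } R={ none } — 1
step 2: add BLUE to get BB; options L={ 0; 1 } R={ none } — 2
step 3: add RED to get BBR; options L={ 0; 1 } R={ 2 } — 3/2
step 4: add BLUE to get BBRB; options L={ 0; 1; 3/2 } R={ 2 } — 7/4
step 5: add RED to get BBRBR; options L={ 0; 1; 3/2 } R={ 7/4; 2 } — 13/8
step 6: add BLUE to get BBRBRB; options L={ 0; 1; 3/2; 13/8 } R={ 7/4; 2 } — 27/16
step 7: add RED to get BBRBRBR; options L={ 0; 1; 3/2; 13/8 } R={ 27/16; 7/4; 2 } — 53/32
step 8: add RED to get BBRBRBRR; options L={ 0; 1; 3/2; 13/8 } R={ 53/32; 27/16; 7/4; 2 } — 105/64
step 9: add RED to get BBRBRBRRR; options L={ 0; 1; 3/2; 13/8 } R={ 105/64; 53/32; 27/16; 7/4; 2 } — 209/128
step 10: add BLUE to get BBRBRBRRRB; options L={ 0; 1; 3/2; 13/8; 209/128 } R={ 105/64; 53/32; 27/16; 7/4; 2 } — 419/256
step 11: add RED to get BBRBRBRRRBR; options L={ 0; 1; 3/2; 13/8; 209/128 } R={ 419/256; 105/64; 53/32; 27/16; 7/4; 2 } — 837/512
step 12: add RED to get BBRBRBRRRBRR; options L={ 0; 1; 3/2; 13/8; 209/128 } R={ 837/512; 419/256; 105/64; 53/32; 27/16; 7/4; 2 } — 1673/1024
step 13: add BLUE to get BBRBRBRRRBRRB; options L={ 0; 1; 3/2; 13/8; 209/128; 1673/1024 } R={ 837/512; 419/256; 105/64; 53/32; 27/16; 7/4; 2 } — 3347/2048
step 14: add BLUE to get BBRBRBRRRBRRBB; options L={ 0; 1; 3/2; 13/8; 209/128; 1673/1024; 3347/2048 } R={ 837/512; 419/256; 105/64; 53/32; 27/16; 7/4; 2 } — 6695/4096

6695/4096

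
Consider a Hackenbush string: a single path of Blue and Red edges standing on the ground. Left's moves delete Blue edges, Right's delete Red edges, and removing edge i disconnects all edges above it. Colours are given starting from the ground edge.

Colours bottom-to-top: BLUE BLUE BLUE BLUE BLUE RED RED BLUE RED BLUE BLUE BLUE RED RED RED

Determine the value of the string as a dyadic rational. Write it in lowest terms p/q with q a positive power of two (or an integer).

4465/1024

Recurse on prefixes of the 15-edge string BLUE BLUE BLUE BLUE BLUE RED RED BLUE RED BLUE BLUE BLUE RED RED RED:
val_1 [B]  L=[0]  R=[—]  so 1
val_2 [BB]  L=[0 1]  R=[—]  so 2
val_3 [BBB]  L=[0 1 2]  R=[—]  so 3
val_4 [BBBB]  L=[0 1 2 3]  R=[—]  so 4
val_5 [BBBBB]  L=[0 1 2 3 4]  R=[—]  so 5
val_6 [BBBBBR]  L=[0 1 2 3 4]  R=[5]  so 9/2
val_7 [BBBBBRR]  L=[0 1 2 3 4]  R=[9/2 5]  so 17/4
val_8 [BBBBBRRB]  L=[0 1 2 3 4 17/4]  R=[9/2 5]  so 35/8
val_9 [BBBBBRRBR]  L=[0 1 2 3 4 17/4]  R=[35/8 9/2 5]  so 69/16
val_10 [BBBBBRRBRB]  L=[0 1 2 3 4 17/4 69/16]  R=[35/8 9/2 5]  so 139/32
val_11 [BBBBBRRBRBB]  L=[0 1 2 3 4 17/4 69/16 139/32]  R=[35/8 9/2 5]  so 279/64
val_12 [BBBBBRRBRBBB]  L=[0 1 2 3 4 17/4 69/16 139/32 279/64]  R=[35/8 9/2 5]  so 559/128
val_13 [BBBBBRRBRBBBR]  L=[0 1 2 3 4 17/4 69/16 139/32 279/64]  R=[559/128 35/8 9/2 5]  so 1117/256
val_14 [BBBBBRRBRBBBRR]  L=[0 1 2 3 4 17/4 69/16 139/32 279/64]  R=[1117/256 559/128 35/8 9/2 5]  so 2233/512
val_15 [BBBBBRRBRBBBRRR]  L=[0 1 2 3 4 17/4 69/16 139/32 279/64]  R=[2233/512 1117/256 559/128 35/8 9/2 5]  so 4465/1024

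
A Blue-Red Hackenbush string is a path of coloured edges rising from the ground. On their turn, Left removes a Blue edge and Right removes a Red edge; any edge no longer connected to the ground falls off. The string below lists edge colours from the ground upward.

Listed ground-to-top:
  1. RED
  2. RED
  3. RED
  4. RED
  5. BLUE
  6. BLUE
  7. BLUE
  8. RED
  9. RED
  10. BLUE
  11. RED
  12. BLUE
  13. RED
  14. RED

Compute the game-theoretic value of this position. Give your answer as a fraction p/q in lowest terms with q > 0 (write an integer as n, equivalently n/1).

step 1: add RED to get R; options L={ ∅ } R={ 0 } -> -1
step 2: add RED to get RR; options L={ ∅ } R={ -1, 0 } -> -2
step 3: add RED to get RRR; options L={ ∅ } R={ -2, -1, 0 } -> -3
step 4: add RED to get RRRR; options L={ ∅ } R={ -3, -2, -1, 0 } -> -4
step 5: add BLUE to get RRRRB; options L={ -4 } R={ -3, -2, -1, 0 } -> -7/2
step 6: add BLUE to get RRRRBB; options L={ -4, -7/2 } R={ -3, -2, -1, 0 } -> -13/4
step 7: add BLUE to get RRRRBBB; options L={ -4, -7/2, -13/4 } R={ -3, -2, -1, 0 } -> -25/8
step 8: add RED to get RRRRBBBR; options L={ -4, -7/2, -13/4 } R={ -25/8, -3, -2, -1, 0 } -> -51/16
step 9: add RED to get RRRRBBBRR; options L={ -4, -7/2, -13/4 } R={ -51/16, -25/8, -3, -2, -1, 0 } -> -103/32
step 10: add BLUE to get RRRRBBBRRB; options L={ -4, -7/2, -13/4, -103/32 } R={ -51/16, -25/8, -3, -2, -1, 0 } -> -205/64
step 11: add RED to get RRRRBBBRRBR; options L={ -4, -7/2, -13/4, -103/32 } R={ -205/64, -51/16, -25/8, -3, -2, -1, 0 } -> -411/128
step 12: add BLUE to get RRRRBBBRRBRB; options L={ -4, -7/2, -13/4, -103/32, -411/128 } R={ -205/64, -51/16, -25/8, -3, -2, -1, 0 } -> -821/256
step 13: add RED to get RRRRBBBRRBRBR; options L={ -4, -7/2, -13/4, -103/32, -411/128 } R={ -821/256, -205/64, -51/16, -25/8, -3, -2, -1, 0 } -> -1643/512
step 14: add RED to get RRRRBBBRRBRBRR; options L={ -4, -7/2, -13/4, -103/32, -411/128 } R={ -1643/512, -821/256, -205/64, -51/16, -25/8, -3, -2, -1, 0 } -> -3287/1024

-3287/1024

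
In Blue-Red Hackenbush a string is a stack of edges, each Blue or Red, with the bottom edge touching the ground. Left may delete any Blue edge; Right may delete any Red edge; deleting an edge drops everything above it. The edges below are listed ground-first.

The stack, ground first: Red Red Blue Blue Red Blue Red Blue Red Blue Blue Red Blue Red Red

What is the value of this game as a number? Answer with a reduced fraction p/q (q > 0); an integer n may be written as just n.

-10903/8192

Recurse on prefixes of the 15-edge string Red Red Blue Blue Red Blue Red Blue Red Blue Blue Red Blue Red Red:
R: Left { (no moves) }, Right { 0 } => simplest -1
RR: Left { (no moves) }, Right { -1, 0 } => simplest -2
RRB: Left { -2 }, Right { -1, 0 } => simplest -3/2
RRBB: Left { -2, -3/2 }, Right { -1, 0 } => simplest -5/4
RRBBR: Left { -2, -3/2 }, Right { -5/4, -1, 0 } => simplest -11/8
RRBBRB: Left { -2, -3/2, -11/8 }, Right { -5/4, -1, 0 } => simplest -21/16
RRBBRBR: Left { -2, -3/2, -11/8 }, Right { -21/16, -5/4, -1, 0 } => simplest -43/32
RRBBRBRB: Left { -2, -3/2, -11/8, -43/32 }, Right { -21/16, -5/4, -1, 0 } => simplest -85/64
RRBBRBRBR: Left { -2, -3/2, -11/8, -43/32 }, Right { -85/64, -21/16, -5/4, -1, 0 } => simplest -171/128
RRBBRBRBRB: Left { -2, -3/2, -11/8, -43/32, -171/128 }, Right { -85/64, -21/16, -5/4, -1, 0 } => simplest -341/256
RRBBRBRBRBB: Left { -2, -3/2, -11/8, -43/32, -171/128, -341/256 }, Right { -85/64, -21/16, -5/4, -1, 0 } => simplest -681/512
RRBBRBRBRBBR: Left { -2, -3/2, -11/8, -43/32, -171/128, -341/256 }, Right { -681/512, -85/64, -21/16, -5/4, -1, 0 } => simplest -1363/1024
RRBBRBRBRBBRB: Left { -2, -3/2, -11/8, -43/32, -171/128, -341/256, -1363/1024 }, Right { -681/512, -85/64, -21/16, -5/4, -1, 0 } => simplest -2725/2048
RRBBRBRBRBBRBR: Left { -2, -3/2, -11/8, -43/32, -171/128, -341/256, -1363/1024 }, Right { -2725/2048, -681/512, -85/64, -21/16, -5/4, -1, 0 } => simplest -5451/4096
RRBBRBRBRBBRBRR: Left { -2, -3/2, -11/8, -43/32, -171/128, -341/256, -1363/1024 }, Right { -5451/4096, -2725/2048, -681/512, -85/64, -21/16, -5/4, -1, 0 } => simplest -10903/8192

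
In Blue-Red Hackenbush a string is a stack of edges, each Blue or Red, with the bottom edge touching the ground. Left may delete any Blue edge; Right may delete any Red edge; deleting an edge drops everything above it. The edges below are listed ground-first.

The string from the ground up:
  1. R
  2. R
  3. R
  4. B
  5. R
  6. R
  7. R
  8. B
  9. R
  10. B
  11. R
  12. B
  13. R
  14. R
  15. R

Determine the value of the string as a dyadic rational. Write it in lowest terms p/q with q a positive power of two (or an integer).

edge 1 of 15 (R): { ∅ | 0 } so -1
edge 2 of 15 (R): { ∅ | -1,0 } so -2
edge 3 of 15 (R): { ∅ | -2,-1,0 } so -3
edge 4 of 15 (B): { -3 | -2,-1,0 } so -5/2
edge 5 of 15 (R): { -3 | -5/2,-2,-1,0 } so -11/4
edge 6 of 15 (R): { -3 | -11/4,-5/2,-2,-1,0 } so -23/8
edge 7 of 15 (R): { -3 | -23/8,-11/4,-5/2,-2,-1,0 } so -47/16
edge 8 of 15 (B): { -3,-47/16 | -23/8,-11/4,-5/2,-2,-1,0 } so -93/32
edge 9 of 15 (R): { -3,-47/16 | -93/32,-23/8,-11/4,-5/2,-2,-1,0 } so -187/64
edge 10 of 15 (B): { -3,-47/16,-187/64 | -93/32,-23/8,-11/4,-5/2,-2,-1,0 } so -373/128
edge 11 of 15 (R): { -3,-47/16,-187/64 | -373/128,-93/32,-23/8,-11/4,-5/2,-2,-1,0 } so -747/256
edge 12 of 15 (B): { -3,-47/16,-187/64,-747/256 | -373/128,-93/32,-23/8,-11/4,-5/2,-2,-1,0 } so -1493/512
edge 13 of 15 (R): { -3,-47/16,-187/64,-747/256 | -1493/512,-373/128,-93/32,-23/8,-11/4,-5/2,-2,-1,0 } so -2987/1024
edge 14 of 15 (R): { -3,-47/16,-187/64,-747/256 | -2987/1024,-1493/512,-373/128,-93/32,-23/8,-11/4,-5/2,-2,-1,0 } so -5975/2048
edge 15 of 15 (R): { -3,-47/16,-187/64,-747/256 | -5975/2048,-2987/1024,-1493/512,-373/128,-93/32,-23/8,-11/4,-5/2,-2,-1,0 } so -11951/4096

-11951/4096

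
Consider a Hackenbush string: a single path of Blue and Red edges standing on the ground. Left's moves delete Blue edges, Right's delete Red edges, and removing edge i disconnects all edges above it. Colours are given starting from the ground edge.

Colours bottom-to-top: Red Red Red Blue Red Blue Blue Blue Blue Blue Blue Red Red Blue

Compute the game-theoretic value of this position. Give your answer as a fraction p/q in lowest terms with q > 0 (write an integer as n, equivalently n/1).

edge 1 of 14 (Red): { ∅ | 0 } — -1
edge 2 of 14 (Red): { ∅ | -1, 0 } — -2
edge 3 of 14 (Red): { ∅ | -2, -1, 0 } — -3
edge 4 of 14 (Blue): { -3 | -2, -1, 0 } — -5/2
edge 5 of 14 (Red): { -3 | -5/2, -2, -1, 0 } — -11/4
edge 6 of 14 (Blue): { -3, -11/4 | -5/2, -2, -1, 0 } — -21/8
edge 7 of 14 (Blue): { -3, -11/4, -21/8 | -5/2, -2, -1, 0 } — -41/16
edge 8 of 14 (Blue): { -3, -11/4, -21/8, -41/16 | -5/2, -2, -1, 0 } — -81/32
edge 9 of 14 (Blue): { -3, -11/4, -21/8, -41/16, -81/32 | -5/2, -2, -1, 0 } — -161/64
edge 10 of 14 (Blue): { -3, -11/4, -21/8, -41/16, -81/32, -161/64 | -5/2, -2, -1, 0 } — -321/128
edge 11 of 14 (Blue): { -3, -11/4, -21/8, -41/16, -81/32, -161/64, -321/128 | -5/2, -2, -1, 0 } — -641/256
edge 12 of 14 (Red): { -3, -11/4, -21/8, -41/16, -81/32, -161/64, -321/128 | -641/256, -5/2, -2, -1, 0 } — -1283/512
edge 13 of 14 (Red): { -3, -11/4, -21/8, -41/16, -81/32, -161/64, -321/128 | -1283/512, -641/256, -5/2, -2, -1, 0 } — -2567/1024
edge 14 of 14 (Blue): { -3, -11/4, -21/8, -41/16, -81/32, -161/64, -321/128, -2567/1024 | -1283/512, -641/256, -5/2, -2, -1, 0 } — -5133/2048

-5133/2048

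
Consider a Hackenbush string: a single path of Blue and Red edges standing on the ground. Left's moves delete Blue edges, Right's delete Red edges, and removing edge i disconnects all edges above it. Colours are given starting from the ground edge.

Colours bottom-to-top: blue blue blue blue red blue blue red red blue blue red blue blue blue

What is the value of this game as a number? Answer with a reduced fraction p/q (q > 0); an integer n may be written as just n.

Prefix values for blue blue blue blue red blue blue red red blue blue red blue blue blue via {L|R} + simplicity:
g(b) = { 0 | (no moves) } -> 1
g(bb) = { 0,1 | (no moves) } -> 2
g(bbb) = { 0,1,2 | (no moves) } -> 3
g(bbbb) = { 0,1,2,3 | (no moves) } -> 4
g(bbbbr) = { 0,1,2,3 | 4 } -> 7/2
g(bbbbrb) = { 0,1,2,3,7/2 | 4 } -> 15/4
g(bbbbrbb) = { 0,1,2,3,7/2,15/4 | 4 } -> 31/8
g(bbbbrbbr) = { 0,1,2,3,7/2,15/4 | 31/8,4 } -> 61/16
g(bbbbrbbrr) = { 0,1,2,3,7/2,15/4 | 61/16,31/8,4 } -> 121/32
g(bbbbrbbrrb) = { 0,1,2,3,7/2,15/4,121/32 | 61/16,31/8,4 } -> 243/64
g(bbbbrbbrrbb) = { 0,1,2,3,7/2,15/4,121/32,243/64 | 61/16,31/8,4 } -> 487/128
g(bbbbrbbrrbbr) = { 0,1,2,3,7/2,15/4,121/32,243/64 | 487/128,61/16,31/8,4 } -> 973/256
g(bbbbrbbrrbbrb) = { 0,1,2,3,7/2,15/4,121/32,243/64,973/256 | 487/128,61/16,31/8,4 } -> 1947/512
g(bbbbrbbrrbbrbb) = { 0,1,2,3,7/2,15/4,121/32,243/64,973/256,1947/512 | 487/128,61/16,31/8,4 } -> 3895/1024
g(bbbbrbbrrbbrbbb) = { 0,1,2,3,7/2,15/4,121/32,243/64,973/256,1947/512,3895/1024 | 487/128,61/16,31/8,4 } -> 7791/2048

7791/2048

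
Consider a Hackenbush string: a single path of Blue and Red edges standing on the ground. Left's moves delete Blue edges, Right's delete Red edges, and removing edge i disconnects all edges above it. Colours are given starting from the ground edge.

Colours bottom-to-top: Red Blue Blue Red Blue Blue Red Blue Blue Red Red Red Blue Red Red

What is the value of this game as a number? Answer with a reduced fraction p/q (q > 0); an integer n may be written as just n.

-4727/16384

1 of 15 · R · max L −∞ · min R 0 so -1
2 of 15 · RB · max L -1 · min R 0 so -1/2
3 of 15 · RBB · max L -1/2 · min R 0 so -1/4
4 of 15 · RBBR · max L -1/2 · min R -1/4 so -3/8
5 of 15 · RBBRB · max L -3/8 · min R -1/4 so -5/16
6 of 15 · RBBRBB · max L -5/16 · min R -1/4 so -9/32
7 of 15 · RBBRBBR · max L -5/16 · min R -9/32 so -19/64
8 of 15 · RBBRBBRB · max L -19/64 · min R -9/32 so -37/128
9 of 15 · RBBRBBRBB · max L -37/128 · min R -9/32 so -73/256
10 of 15 · RBBRBBRBBR · max L -37/128 · min R -73/256 so -147/512
11 of 15 · RBBRBBRBBRR · max L -37/128 · min R -147/512 so -295/1024
12 of 15 · RBBRBBRBBRRR · max L -37/128 · min R -295/1024 so -591/2048
13 of 15 · RBBRBBRBBRRRB · max L -591/2048 · min R -295/1024 so -1181/4096
14 of 15 · RBBRBBRBBRRRBR · max L -591/2048 · min R -1181/4096 so -2363/8192
15 of 15 · RBBRBBRBBRRRBRR · max L -591/2048 · min R -2363/8192 so -4727/16384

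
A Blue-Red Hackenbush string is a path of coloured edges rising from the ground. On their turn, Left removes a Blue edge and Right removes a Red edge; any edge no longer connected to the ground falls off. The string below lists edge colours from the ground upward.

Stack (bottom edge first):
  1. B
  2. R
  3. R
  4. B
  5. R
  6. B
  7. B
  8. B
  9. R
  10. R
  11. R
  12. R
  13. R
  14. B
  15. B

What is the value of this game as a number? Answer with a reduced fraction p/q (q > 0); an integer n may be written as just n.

5895/16384

edge 1 of 15 (B): { 0 | — } gives 1
edge 2 of 15 (R): { 0 | 1 } gives 1/2
edge 3 of 15 (R): { 0 | 1/2 1 } gives 1/4
edge 4 of 15 (B): { 0 1/4 | 1/2 1 } gives 3/8
edge 5 of 15 (R): { 0 1/4 | 3/8 1/2 1 } gives 5/16
edge 6 of 15 (B): { 0 1/4 5/16 | 3/8 1/2 1 } gives 11/32
edge 7 of 15 (B): { 0 1/4 5/16 11/32 | 3/8 1/2 1 } gives 23/64
edge 8 of 15 (B): { 0 1/4 5/16 11/32 23/64 | 3/8 1/2 1 } gives 47/128
edge 9 of 15 (R): { 0 1/4 5/16 11/32 23/64 | 47/128 3/8 1/2 1 } gives 93/256
edge 10 of 15 (R): { 0 1/4 5/16 11/32 23/64 | 93/256 47/128 3/8 1/2 1 } gives 185/512
edge 11 of 15 (R): { 0 1/4 5/16 11/32 23/64 | 185/512 93/256 47/128 3/8 1/2 1 } gives 369/1024
edge 12 of 15 (R): { 0 1/4 5/16 11/32 23/64 | 369/1024 185/512 93/256 47/128 3/8 1/2 1 } gives 737/2048
edge 13 of 15 (R): { 0 1/4 5/16 11/32 23/64 | 737/2048 369/1024 185/512 93/256 47/128 3/8 1/2 1 } gives 1473/4096
edge 14 of 15 (B): { 0 1/4 5/16 11/32 23/64 1473/4096 | 737/2048 369/1024 185/512 93/256 47/128 3/8 1/2 1 } gives 2947/8192
edge 15 of 15 (B): { 0 1/4 5/16 11/32 23/64 1473/4096 2947/8192 | 737/2048 369/1024 185/512 93/256 47/128 3/8 1/2 1 } gives 5895/16384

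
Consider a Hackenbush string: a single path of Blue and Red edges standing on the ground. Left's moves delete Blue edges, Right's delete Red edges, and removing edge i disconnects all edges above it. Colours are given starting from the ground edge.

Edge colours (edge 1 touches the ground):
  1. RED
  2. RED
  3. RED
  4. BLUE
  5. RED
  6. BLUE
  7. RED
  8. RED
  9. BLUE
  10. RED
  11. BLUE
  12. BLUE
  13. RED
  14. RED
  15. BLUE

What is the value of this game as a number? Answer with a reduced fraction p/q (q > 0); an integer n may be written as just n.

1 of 15 · R · max L −∞ · min R 0 => -1
2 of 15 · RR · max L −∞ · min R -1 => -2
3 of 15 · RRR · max L −∞ · min R -2 => -3
4 of 15 · RRRB · max L -3 · min R -2 => -5/2
5 of 15 · RRRBR · max L -3 · min R -5/2 => -11/4
6 of 15 · RRRBRB · max L -11/4 · min R -5/2 => -21/8
7 of 15 · RRRBRBR · max L -11/4 · min R -21/8 => -43/16
8 of 15 · RRRBRBRR · max L -11/4 · min R -43/16 => -87/32
9 of 15 · RRRBRBRRB · max L -87/32 · min R -43/16 => -173/64
10 of 15 · RRRBRBRRBR · max L -87/32 · min R -173/64 => -347/128
11 of 15 · RRRBRBRRBRB · max L -347/128 · min R -173/64 => -693/256
12 of 15 · RRRBRBRRBRBB · max L -693/256 · min R -173/64 => -1385/512
13 of 15 · RRRBRBRRBRBBR · max L -693/256 · min R -1385/512 => -2771/1024
14 of 15 · RRRBRBRRBRBBRR · max L -693/256 · min R -2771/1024 => -5543/2048
15 of 15 · RRRBRBRRBRBBRRB · max L -5543/2048 · min R -2771/1024 => -11085/4096

-11085/4096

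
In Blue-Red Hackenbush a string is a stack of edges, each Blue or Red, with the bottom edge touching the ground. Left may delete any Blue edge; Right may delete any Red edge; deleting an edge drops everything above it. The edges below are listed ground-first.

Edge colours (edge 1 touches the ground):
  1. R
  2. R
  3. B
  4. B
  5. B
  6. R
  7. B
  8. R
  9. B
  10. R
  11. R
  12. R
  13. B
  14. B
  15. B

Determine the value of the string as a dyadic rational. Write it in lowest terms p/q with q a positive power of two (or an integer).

-9585/8192

Recurse on prefixes of the 15-edge string R R B B B R B R B R R R B B B:
value(R) = { — | 0 } → -1
value(RR) = { — | -1, 0 } → -2
value(RRB) = { -2 | -1, 0 } → -3/2
value(RRBB) = { -2, -3/2 | -1, 0 } → -5/4
value(RRBBB) = { -2, -3/2, -5/4 | -1, 0 } → -9/8
value(RRBBBR) = { -2, -3/2, -5/4 | -9/8, -1, 0 } → -19/16
value(RRBBBRB) = { -2, -3/2, -5/4, -19/16 | -9/8, -1, 0 } → -37/32
value(RRBBBRBR) = { -2, -3/2, -5/4, -19/16 | -37/32, -9/8, -1, 0 } → -75/64
value(RRBBBRBRB) = { -2, -3/2, -5/4, -19/16, -75/64 | -37/32, -9/8, -1, 0 } → -149/128
value(RRBBBRBRBR) = { -2, -3/2, -5/4, -19/16, -75/64 | -149/128, -37/32, -9/8, -1, 0 } → -299/256
value(RRBBBRBRBRR) = { -2, -3/2, -5/4, -19/16, -75/64 | -299/256, -149/128, -37/32, -9/8, -1, 0 } → -599/512
value(RRBBBRBRBRRR) = { -2, -3/2, -5/4, -19/16, -75/64 | -599/512, -299/256, -149/128, -37/32, -9/8, -1, 0 } → -1199/1024
value(RRBBBRBRBRRRB) = { -2, -3/2, -5/4, -19/16, -75/64, -1199/1024 | -599/512, -299/256, -149/128, -37/32, -9/8, -1, 0 } → -2397/2048
value(RRBBBRBRBRRRBB) = { -2, -3/2, -5/4, -19/16, -75/64, -1199/1024, -2397/2048 | -599/512, -299/256, -149/128, -37/32, -9/8, -1, 0 } → -4793/4096
value(RRBBBRBRBRRRBBB) = { -2, -3/2, -5/4, -19/16, -75/64, -1199/1024, -2397/2048, -4793/4096 | -599/512, -299/256, -149/128, -37/32, -9/8, -1, 0 } → -9585/8192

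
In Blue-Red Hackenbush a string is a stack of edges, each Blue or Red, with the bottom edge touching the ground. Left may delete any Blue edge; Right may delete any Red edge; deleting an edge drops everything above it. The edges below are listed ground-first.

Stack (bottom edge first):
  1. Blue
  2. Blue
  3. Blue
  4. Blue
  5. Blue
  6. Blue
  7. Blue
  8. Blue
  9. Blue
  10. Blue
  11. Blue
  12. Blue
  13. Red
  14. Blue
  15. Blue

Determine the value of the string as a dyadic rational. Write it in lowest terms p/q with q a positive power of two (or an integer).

Recurse on prefixes of the 15-edge string Blue Blue Blue Blue Blue Blue Blue Blue Blue Blue Blue Blue Red Blue Blue:
v(B) = { 0 | ∅ } — 1
v(BB) = { 0; 1 | ∅ } — 2
v(BBB) = { 0; 1; 2 | ∅ } — 3
v(BBBB) = { 0; 1; 2; 3 | ∅ } — 4
v(BBBBB) = { 0; 1; 2; 3; 4 | ∅ } — 5
v(BBBBBB) = { 0; 1; 2; 3; 4; 5 | ∅ } — 6
v(BBBBBBB) = { 0; 1; 2; 3; 4; 5; 6 | ∅ } — 7
v(BBBBBBBB) = { 0; 1; 2; 3; 4; 5; 6; 7 | ∅ } — 8
v(BBBBBBBBB) = { 0; 1; 2; 3; 4; 5; 6; 7; 8 | ∅ } — 9
v(BBBBBBBBBB) = { 0; 1; 2; 3; 4; 5; 6; 7; 8; 9 | ∅ } — 10
v(BBBBBBBBBBB) = { 0; 1; 2; 3; 4; 5; 6; 7; 8; 9; 10 | ∅ } — 11
v(BBBBBBBBBBBB) = { 0; 1; 2; 3; 4; 5; 6; 7; 8; 9; 10; 11 | ∅ } — 12
v(BBBBBBBBBBBBR) = { 0; 1; 2; 3; 4; 5; 6; 7; 8; 9; 10; 11 | 12 } — 23/2
v(BBBBBBBBBBBBRB) = { 0; 1; 2; 3; 4; 5; 6; 7; 8; 9; 10; 11; 23/2 | 12 } — 47/4
v(BBBBBBBBBBBBRBB) = { 0; 1; 2; 3; 4; 5; 6; 7; 8; 9; 10; 11; 23/2; 47/4 | 12 } — 95/8

95/8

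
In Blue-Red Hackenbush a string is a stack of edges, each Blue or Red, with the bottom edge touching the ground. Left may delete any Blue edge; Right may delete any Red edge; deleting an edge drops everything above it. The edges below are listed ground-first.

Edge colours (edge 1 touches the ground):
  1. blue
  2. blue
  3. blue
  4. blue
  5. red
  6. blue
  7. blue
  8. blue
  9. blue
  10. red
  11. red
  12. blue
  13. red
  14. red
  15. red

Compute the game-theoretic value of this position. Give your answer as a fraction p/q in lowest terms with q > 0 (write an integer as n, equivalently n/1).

Recurse on prefixes of the 15-edge string blue blue blue blue red blue blue blue blue red red blue red red red:
step 1: add blue to get b; options L={ 0 } R={ — } ⇒ 1
step 2: add blue to get bb; options L={ 0,1 } R={ — } ⇒ 2
step 3: add blue to get bbb; options L={ 0,1,2 } R={ — } ⇒ 3
step 4: add blue to get bbbb; options L={ 0,1,2,3 } R={ — } ⇒ 4
step 5: add red to get bbbbr; options L={ 0,1,2,3 } R={ 4 } ⇒ 7/2
step 6: add blue to get bbbbrb; options L={ 0,1,2,3,7/2 } R={ 4 } ⇒ 15/4
step 7: add blue to get bbbbrbb; options L={ 0,1,2,3,7/2,15/4 } R={ 4 } ⇒ 31/8
step 8: add blue to get bbbbrbbb; options L={ 0,1,2,3,7/2,15/4,31/8 } R={ 4 } ⇒ 63/16
step 9: add blue to get bbbbrbbbb; options L={ 0,1,2,3,7/2,15/4,31/8,63/16 } R={ 4 } ⇒ 127/32
step 10: add red to get bbbbrbbbbr; options L={ 0,1,2,3,7/2,15/4,31/8,63/16 } R={ 127/32,4 } ⇒ 253/64
step 11: add red to get bbbbrbbbbrr; options L={ 0,1,2,3,7/2,15/4,31/8,63/16 } R={ 253/64,127/32,4 } ⇒ 505/128
step 12: add blue to get bbbbrbbbbrrb; options L={ 0,1,2,3,7/2,15/4,31/8,63/16,505/128 } R={ 253/64,127/32,4 } ⇒ 1011/256
step 13: add red to get bbbbrbbbbrrbr; options L={ 0,1,2,3,7/2,15/4,31/8,63/16,505/128 } R={ 1011/256,253/64,127/32,4 } ⇒ 2021/512
step 14: add red to get bbbbrbbbbrrbrr; options L={ 0,1,2,3,7/2,15/4,31/8,63/16,505/128 } R={ 2021/512,1011/256,253/64,127/32,4 } ⇒ 4041/1024
step 15: add red to get bbbbrbbbbrrbrrr; options L={ 0,1,2,3,7/2,15/4,31/8,63/16,505/128 } R={ 4041/1024,2021/512,1011/256,253/64,127/32,4 } ⇒ 8081/2048

8081/2048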